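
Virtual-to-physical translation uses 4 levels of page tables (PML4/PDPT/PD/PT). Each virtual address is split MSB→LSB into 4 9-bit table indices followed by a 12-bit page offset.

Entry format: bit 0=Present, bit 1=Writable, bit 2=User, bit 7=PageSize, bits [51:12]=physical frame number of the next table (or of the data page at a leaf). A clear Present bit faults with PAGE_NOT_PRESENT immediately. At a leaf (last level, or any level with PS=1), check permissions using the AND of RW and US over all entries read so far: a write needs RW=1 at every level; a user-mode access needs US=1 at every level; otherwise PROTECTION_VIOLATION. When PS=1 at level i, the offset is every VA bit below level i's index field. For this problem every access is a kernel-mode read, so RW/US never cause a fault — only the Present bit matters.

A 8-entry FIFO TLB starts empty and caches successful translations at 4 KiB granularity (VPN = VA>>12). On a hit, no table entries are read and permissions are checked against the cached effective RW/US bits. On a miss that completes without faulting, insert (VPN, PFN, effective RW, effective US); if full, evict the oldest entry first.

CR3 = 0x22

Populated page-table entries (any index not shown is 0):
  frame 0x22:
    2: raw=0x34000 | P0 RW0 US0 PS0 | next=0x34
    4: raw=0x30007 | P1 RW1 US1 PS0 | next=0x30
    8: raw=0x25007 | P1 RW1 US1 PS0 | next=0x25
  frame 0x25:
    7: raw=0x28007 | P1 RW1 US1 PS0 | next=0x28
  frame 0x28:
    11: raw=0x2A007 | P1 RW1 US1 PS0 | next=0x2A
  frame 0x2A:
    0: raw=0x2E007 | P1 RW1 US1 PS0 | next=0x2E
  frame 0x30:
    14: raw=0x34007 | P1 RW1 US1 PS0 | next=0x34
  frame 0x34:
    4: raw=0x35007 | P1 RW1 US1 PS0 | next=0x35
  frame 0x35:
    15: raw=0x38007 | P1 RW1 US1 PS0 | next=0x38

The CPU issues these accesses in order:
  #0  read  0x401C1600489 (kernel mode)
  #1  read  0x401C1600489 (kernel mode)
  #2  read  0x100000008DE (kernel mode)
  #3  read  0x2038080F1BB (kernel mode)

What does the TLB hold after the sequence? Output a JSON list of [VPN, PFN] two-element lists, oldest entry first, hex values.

Per-access translation:
#0 VA=0x401C1600489 (r,kernel):
  L0 @0x22[8] → 0x25007  P=1,RW=1,US=1,PS=0
  L1 @0x25[7] → 0x28007  P=1,RW=1,US=1,PS=0
  L2 @0x28[11] → 0x2A007  P=1,RW=1,US=1,PS=0
  L3 @0x2A[0] → 0x2E007  P=1,RW=1,US=1,PS=0
  ✓ 0x2E489  — 4 lookups
#1 VA=0x401C1600489 (r,kernel):
  TLB hit vpn=0x401C1600 → PA=0x2E489
#2 VA=0x100000008DE (r,kernel):
  L0 @0x22[2] → 0x34000  P=0,RW=0,US=0,PS=0
  ✗ PAGE_NOT_PRESENT  [1 reads]
#3 VA=0x2038080F1BB (r,kernel):
  L0 @0x22[4] → 0x30007  P=1,RW=1,US=1,PS=0
  L1 @0x30[14] → 0x34007  P=1,RW=1,US=1,PS=0
  L2 @0x34[4] → 0x35007  P=1,RW=1,US=1,PS=0
  L3 @0x35[15] → 0x38007  P=1,RW=1,US=1,PS=0
  ✓ 0x381BB  — 4 lookups

TLB: [["0x401C1600", "0x2E"], ["0x2038080F", "0x38"]]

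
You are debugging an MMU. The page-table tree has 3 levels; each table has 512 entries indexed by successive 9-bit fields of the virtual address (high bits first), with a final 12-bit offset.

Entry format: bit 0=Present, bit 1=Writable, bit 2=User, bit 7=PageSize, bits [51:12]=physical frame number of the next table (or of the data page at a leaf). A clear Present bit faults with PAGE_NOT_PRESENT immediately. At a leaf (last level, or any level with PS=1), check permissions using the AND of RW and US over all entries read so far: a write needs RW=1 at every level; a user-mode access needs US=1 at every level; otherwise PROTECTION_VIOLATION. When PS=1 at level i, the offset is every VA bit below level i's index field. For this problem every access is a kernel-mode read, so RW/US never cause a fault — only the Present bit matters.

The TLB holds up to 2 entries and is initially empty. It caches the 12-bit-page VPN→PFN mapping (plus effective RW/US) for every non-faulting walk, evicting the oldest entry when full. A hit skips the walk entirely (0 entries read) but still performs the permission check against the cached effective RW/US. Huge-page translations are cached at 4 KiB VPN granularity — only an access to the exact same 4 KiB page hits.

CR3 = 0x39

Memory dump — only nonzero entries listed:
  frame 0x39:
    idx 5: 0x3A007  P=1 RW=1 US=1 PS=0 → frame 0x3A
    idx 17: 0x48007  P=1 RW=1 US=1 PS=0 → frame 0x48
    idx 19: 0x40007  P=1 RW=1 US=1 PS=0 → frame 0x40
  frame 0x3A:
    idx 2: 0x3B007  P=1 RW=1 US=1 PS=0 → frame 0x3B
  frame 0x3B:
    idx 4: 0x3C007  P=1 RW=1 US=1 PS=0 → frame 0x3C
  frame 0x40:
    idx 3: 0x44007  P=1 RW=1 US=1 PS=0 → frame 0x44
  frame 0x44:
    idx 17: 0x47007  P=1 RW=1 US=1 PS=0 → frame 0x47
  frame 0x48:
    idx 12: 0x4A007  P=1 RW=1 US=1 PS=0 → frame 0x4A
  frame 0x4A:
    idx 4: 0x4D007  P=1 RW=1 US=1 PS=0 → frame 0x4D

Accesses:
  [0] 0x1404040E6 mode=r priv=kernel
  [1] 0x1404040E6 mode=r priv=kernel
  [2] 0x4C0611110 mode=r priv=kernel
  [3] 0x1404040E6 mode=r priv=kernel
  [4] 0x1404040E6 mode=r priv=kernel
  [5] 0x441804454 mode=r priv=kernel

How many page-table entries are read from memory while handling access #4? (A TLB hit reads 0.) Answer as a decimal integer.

Per-access translation:
#0 VA=0x1404040E6 (r,kernel):
  [0] read 0x39 idx=5: raw=0x3A007 flags P=1 W=1 U=1 S=0
  [1] read 0x3A idx=2: raw=0x3B007 flags P=1 W=1 U=1 S=0
  [2] read 0x3B idx=4: raw=0x3C007 flags P=1 W=1 U=1 S=0
  ✓ 0x3C0E6  — 3 lookups
#1 VA=0x1404040E6 (r,kernel):
  TLB hit vpn=0x140404 → PA=0x3C0E6
#2 VA=0x4C0611110 (r,kernel):
  [0] read 0x39 idx=19: raw=0x40007 flags P=1 W=1 U=1 S=0
  [1] read 0x40 idx=3: raw=0x44007 flags P=1 W=1 U=1 S=0
  [2] read 0x44 idx=17: raw=0x47007 flags P=1 W=1 U=1 S=0
  ✓ 0x47110  — 3 lookups
#3 VA=0x1404040E6 (r,kernel):
  TLB hit vpn=0x140404 → PA=0x3C0E6
#4 VA=0x1404040E6 (r,kernel):
  TLB hit vpn=0x140404 → PA=0x3C0E6
#5 VA=0x441804454 (r,kernel):
  [0] read 0x39 idx=17: raw=0x48007 flags P=1 W=1 U=1 S=0
  [1] read 0x48 idx=12: raw=0x4A007 flags P=1 W=1 U=1 S=0
  [2] read 0x4A idx=4: raw=0x4D007 flags P=1 W=1 U=1 S=0
  ✓ 0x4D454  — 3 lookups

Entries read for #4: 0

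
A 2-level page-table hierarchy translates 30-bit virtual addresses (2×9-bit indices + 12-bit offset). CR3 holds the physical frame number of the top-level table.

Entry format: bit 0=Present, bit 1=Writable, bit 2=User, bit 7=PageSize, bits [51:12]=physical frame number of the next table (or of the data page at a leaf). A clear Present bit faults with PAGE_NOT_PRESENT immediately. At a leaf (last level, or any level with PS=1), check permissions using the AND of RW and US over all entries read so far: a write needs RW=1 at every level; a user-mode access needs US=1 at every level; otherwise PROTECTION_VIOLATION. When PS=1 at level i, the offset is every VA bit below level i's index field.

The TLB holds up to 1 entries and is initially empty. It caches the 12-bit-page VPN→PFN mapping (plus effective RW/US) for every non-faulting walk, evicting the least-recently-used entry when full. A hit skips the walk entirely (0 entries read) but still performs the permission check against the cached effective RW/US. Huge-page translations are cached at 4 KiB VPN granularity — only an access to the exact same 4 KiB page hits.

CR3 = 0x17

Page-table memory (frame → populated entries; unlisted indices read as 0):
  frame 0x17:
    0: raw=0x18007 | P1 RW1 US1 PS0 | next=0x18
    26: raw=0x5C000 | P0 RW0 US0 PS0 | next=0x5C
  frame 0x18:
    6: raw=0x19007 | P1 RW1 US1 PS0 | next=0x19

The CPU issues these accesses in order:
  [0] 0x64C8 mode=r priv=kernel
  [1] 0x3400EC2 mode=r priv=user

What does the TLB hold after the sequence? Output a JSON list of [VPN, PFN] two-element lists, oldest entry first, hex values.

Trace:
#0 VA=0x64C8 (r,kernel):
  lvl0: tbl 0x17, slot 0 ⇒ 0x18007 (P1/RW1/US1/PS0)
  lvl1: tbl 0x18, slot 6 ⇒ 0x19007 (P1/RW1/US1/PS0)
  ✓ 0x194C8  — 2 lookups
#1 VA=0x3400EC2 (r,user):
  lvl0: tbl 0x17, slot 26 ⇒ 0x5C000 (P0/RW0/US0/PS0)
  ⇒ fault: PAGE_NOT_PRESENT  — 1 lookups

TLB: [["0x6", "0x19"]]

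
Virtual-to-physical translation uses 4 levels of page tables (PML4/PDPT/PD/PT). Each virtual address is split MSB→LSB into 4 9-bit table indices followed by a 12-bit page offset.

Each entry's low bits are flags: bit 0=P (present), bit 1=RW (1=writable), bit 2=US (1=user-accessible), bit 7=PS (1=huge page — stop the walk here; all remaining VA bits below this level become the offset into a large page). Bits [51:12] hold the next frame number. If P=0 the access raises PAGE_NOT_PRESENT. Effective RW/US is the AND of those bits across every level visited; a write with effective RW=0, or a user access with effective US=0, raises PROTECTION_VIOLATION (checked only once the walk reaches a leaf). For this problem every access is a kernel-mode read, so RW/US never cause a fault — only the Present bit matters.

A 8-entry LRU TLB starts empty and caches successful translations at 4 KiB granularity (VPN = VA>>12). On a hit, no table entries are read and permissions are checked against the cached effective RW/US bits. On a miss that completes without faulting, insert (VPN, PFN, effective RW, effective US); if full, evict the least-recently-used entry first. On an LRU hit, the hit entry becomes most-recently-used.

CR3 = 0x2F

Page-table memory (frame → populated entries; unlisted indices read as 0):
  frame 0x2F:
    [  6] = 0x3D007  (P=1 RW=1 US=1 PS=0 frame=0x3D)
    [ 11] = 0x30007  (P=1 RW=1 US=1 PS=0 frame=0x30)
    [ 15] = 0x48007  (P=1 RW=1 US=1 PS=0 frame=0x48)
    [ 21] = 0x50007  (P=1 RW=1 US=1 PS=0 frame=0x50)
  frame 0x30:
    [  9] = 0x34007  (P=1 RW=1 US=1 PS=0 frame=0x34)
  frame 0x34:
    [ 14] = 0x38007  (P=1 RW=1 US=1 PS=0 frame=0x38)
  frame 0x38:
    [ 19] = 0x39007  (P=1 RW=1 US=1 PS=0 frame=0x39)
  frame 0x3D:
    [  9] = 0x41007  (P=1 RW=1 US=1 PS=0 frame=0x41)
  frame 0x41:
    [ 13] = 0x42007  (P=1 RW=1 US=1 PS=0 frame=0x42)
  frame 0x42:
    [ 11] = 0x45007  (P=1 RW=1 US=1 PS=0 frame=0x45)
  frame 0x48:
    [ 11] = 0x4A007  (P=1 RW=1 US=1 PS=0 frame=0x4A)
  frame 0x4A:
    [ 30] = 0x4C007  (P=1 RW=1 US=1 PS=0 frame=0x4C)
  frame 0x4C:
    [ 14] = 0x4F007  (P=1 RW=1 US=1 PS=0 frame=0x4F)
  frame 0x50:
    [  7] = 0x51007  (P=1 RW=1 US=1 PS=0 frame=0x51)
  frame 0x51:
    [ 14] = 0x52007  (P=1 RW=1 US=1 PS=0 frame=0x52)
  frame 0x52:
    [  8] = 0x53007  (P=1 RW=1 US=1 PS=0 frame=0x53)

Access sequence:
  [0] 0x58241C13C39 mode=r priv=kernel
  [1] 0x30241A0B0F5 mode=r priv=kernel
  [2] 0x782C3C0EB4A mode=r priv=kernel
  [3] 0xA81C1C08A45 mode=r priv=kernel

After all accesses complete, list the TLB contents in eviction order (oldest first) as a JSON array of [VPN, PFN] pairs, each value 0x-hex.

Per-access translation:
#0 VA=0x58241C13C39 (r,kernel):
  L0: frame=0x2F idx=11 entry=0x30007 [P=1 RW=1 US=1 PS=0]
  L1: frame=0x30 idx=9 entry=0x34007 [P=1 RW=1 US=1 PS=0]
  L2: frame=0x34 idx=14 entry=0x38007 [P=1 RW=1 US=1 PS=0]
  L3: frame=0x38 idx=19 entry=0x39007 [P=1 RW=1 US=1 PS=0]
  ⇒ phys 0x39C39  [4 reads]
#1 VA=0x30241A0B0F5 (r,kernel):
  L0: frame=0x2F idx=6 entry=0x3D007 [P=1 RW=1 US=1 PS=0]
  L1: frame=0x3D idx=9 entry=0x41007 [P=1 RW=1 US=1 PS=0]
  L2: frame=0x41 idx=13 entry=0x42007 [P=1 RW=1 US=1 PS=0]
  L3: frame=0x42 idx=11 entry=0x45007 [P=1 RW=1 US=1 PS=0]
  ⇒ phys 0x450F5  [4 reads]
#2 VA=0x782C3C0EB4A (r,kernel):
  L0: frame=0x2F idx=15 entry=0x48007 [P=1 RW=1 US=1 PS=0]
  L1: frame=0x48 idx=11 entry=0x4A007 [P=1 RW=1 US=1 PS=0]
  L2: frame=0x4A idx=30 entry=0x4C007 [P=1 RW=1 US=1 PS=0]
  L3: frame=0x4C idx=14 entry=0x4F007 [P=1 RW=1 US=1 PS=0]
  ⇒ phys 0x4FB4A  [4 reads]
#3 VA=0xA81C1C08A45 (r,kernel):
  L0: frame=0x2F idx=21 entry=0x50007 [P=1 RW=1 US=1 PS=0]
  L1: frame=0x50 idx=7 entry=0x51007 [P=1 RW=1 US=1 PS=0]
  L2: frame=0x51 idx=14 entry=0x52007 [P=1 RW=1 US=1 PS=0]
  L3: frame=0x52 idx=8 entry=0x53007 [P=1 RW=1 US=1 PS=0]
  ⇒ phys 0x53A45  [4 reads]

TLB: [["0x58241C13", "0x39"], ["0x30241A0B", "0x45"], ["0x782C3C0E", "0x4F"], ["0xA81C1C08", "0x53"]]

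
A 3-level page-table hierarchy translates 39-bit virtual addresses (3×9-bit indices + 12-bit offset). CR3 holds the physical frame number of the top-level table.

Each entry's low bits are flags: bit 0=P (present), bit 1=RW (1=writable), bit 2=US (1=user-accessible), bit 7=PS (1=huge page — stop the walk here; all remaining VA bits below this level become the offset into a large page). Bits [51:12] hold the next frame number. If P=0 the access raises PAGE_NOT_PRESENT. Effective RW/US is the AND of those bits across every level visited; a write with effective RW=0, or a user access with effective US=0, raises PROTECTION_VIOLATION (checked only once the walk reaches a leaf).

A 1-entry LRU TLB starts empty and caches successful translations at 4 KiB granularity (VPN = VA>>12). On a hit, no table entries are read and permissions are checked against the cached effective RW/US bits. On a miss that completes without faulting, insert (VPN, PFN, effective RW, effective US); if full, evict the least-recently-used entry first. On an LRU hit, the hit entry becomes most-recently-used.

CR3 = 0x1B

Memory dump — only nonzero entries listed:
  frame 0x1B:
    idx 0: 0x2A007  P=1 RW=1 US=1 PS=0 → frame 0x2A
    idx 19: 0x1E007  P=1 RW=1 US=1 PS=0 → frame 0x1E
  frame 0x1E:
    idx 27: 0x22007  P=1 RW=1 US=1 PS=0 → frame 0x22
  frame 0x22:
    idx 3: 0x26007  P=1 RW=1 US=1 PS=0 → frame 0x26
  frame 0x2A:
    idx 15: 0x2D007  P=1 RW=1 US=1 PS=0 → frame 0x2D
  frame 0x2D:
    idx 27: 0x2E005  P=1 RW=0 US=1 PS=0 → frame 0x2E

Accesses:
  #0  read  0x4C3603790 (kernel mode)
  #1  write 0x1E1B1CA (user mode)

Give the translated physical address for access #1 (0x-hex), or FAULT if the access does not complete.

Per-access translation:
#0 VA=0x4C3603790 (r,kernel):
  L0: frame=0x1B idx=19 entry=0x1E007 [P=1 RW=1 US=1 PS=0]
  L1: frame=0x1E idx=27 entry=0x22007 [P=1 RW=1 US=1 PS=0]
  L2: frame=0x22 idx=3 entry=0x26007 [P=1 RW=1 US=1 PS=0]
  ⇒ phys 0x26790  [3 reads]
#1 VA=0x1E1B1CA (w,user):
  L0: frame=0x1B idx=0 entry=0x2A007 [P=1 RW=1 US=1 PS=0]
  L1: frame=0x2A idx=15 entry=0x2D007 [P=1 RW=1 US=1 PS=0]
  L2: frame=0x2D idx=27 entry=0x2E005 [P=1 RW=0 US=1 PS=0]
  → PROTECTION_VIOLATION  (3 entries read)

Access #1 PA: FAULT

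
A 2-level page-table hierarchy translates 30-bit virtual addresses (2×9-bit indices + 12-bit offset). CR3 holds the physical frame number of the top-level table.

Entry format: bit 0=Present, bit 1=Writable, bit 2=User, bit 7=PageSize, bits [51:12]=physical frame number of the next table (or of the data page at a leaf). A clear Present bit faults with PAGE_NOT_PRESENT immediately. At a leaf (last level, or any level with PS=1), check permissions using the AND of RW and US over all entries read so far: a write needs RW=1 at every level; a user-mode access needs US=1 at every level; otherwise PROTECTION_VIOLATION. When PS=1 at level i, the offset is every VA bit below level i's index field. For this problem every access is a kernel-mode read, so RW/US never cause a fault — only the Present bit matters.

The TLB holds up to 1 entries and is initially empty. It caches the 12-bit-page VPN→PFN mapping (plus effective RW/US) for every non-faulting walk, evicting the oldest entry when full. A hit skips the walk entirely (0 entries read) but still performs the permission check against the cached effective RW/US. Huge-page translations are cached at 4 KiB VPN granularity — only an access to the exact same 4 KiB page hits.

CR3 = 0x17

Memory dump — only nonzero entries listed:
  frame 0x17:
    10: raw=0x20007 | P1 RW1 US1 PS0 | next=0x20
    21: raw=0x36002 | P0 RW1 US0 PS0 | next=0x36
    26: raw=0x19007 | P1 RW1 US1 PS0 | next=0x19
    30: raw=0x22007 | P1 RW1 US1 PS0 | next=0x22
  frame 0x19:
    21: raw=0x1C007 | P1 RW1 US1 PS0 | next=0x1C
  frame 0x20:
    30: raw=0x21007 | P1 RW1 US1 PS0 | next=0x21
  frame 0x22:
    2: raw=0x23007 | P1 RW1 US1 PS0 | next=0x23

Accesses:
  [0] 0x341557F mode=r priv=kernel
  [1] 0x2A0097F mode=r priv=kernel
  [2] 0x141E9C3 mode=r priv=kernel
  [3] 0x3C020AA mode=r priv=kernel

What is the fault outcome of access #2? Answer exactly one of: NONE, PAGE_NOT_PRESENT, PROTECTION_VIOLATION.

Trace:
#0 VA=0x341557F (r,kernel):
  L0: frame=0x17 idx=26 entry=0x19007 [P=1 RW=1 US=1 PS=0]
  L1: frame=0x19 idx=21 entry=0x1C007 [P=1 RW=1 US=1 PS=0]
  ✓ 0x1C57F  — 2 lookups
#1 VA=0x2A0097F (r,kernel):
  L0: frame=0x17 idx=21 entry=0x36002 [P=0 RW=1 US=0 PS=0]
  ✗ PAGE_NOT_PRESENT  [1 reads]
#2 VA=0x141E9C3 (r,kernel):
  L0: frame=0x17 idx=10 entry=0x20007 [P=1 RW=1 US=1 PS=0]
  L1: frame=0x20 idx=30 entry=0x21007 [P=1 RW=1 US=1 PS=0]
  ✓ 0x219C3  — 2 lookups
#3 VA=0x3C020AA (r,kernel):
  L0: frame=0x17 idx=30 entry=0x22007 [P=1 RW=1 US=1 PS=0]
  L1: frame=0x22 idx=2 entry=0x23007 [P=1 RW=1 US=1 PS=0]
  ✓ 0x230AA  — 2 lookups

Access #2 fault: NONE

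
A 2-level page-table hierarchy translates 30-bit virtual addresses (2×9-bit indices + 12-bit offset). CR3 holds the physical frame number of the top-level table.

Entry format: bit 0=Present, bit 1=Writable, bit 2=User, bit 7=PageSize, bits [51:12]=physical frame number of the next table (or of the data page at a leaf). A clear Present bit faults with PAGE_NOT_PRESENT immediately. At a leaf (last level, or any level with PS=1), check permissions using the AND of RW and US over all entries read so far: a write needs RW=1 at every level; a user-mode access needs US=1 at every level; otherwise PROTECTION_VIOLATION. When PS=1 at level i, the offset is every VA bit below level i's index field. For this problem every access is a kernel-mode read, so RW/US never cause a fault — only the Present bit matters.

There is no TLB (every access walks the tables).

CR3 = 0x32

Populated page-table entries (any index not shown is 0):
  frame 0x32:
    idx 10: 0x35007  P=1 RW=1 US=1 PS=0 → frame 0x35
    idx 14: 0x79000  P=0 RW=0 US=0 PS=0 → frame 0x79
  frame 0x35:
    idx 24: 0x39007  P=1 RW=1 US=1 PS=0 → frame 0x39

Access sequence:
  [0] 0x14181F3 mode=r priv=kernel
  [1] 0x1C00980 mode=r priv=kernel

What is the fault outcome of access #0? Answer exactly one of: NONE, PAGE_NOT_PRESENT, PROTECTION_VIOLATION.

Walk each access:
#0 VA=0x14181F3 (r,kernel):
  lvl0: tbl 0x32, slot 10 ⇒ 0x35007 (P1/RW1/US1/PS0)
  lvl1: tbl 0x35, slot 24 ⇒ 0x39007 (P1/RW1/US1/PS0)
  → PA=0x391F3  (2 entries read)
#1 VA=0x1C00980 (r,kernel):
  lvl0: tbl 0x32, slot 14 ⇒ 0x79000 (P0/RW0/US0/PS0)
  ⇒ fault: PAGE_NOT_PRESENT  — 1 lookups

Access #0 fault: NONE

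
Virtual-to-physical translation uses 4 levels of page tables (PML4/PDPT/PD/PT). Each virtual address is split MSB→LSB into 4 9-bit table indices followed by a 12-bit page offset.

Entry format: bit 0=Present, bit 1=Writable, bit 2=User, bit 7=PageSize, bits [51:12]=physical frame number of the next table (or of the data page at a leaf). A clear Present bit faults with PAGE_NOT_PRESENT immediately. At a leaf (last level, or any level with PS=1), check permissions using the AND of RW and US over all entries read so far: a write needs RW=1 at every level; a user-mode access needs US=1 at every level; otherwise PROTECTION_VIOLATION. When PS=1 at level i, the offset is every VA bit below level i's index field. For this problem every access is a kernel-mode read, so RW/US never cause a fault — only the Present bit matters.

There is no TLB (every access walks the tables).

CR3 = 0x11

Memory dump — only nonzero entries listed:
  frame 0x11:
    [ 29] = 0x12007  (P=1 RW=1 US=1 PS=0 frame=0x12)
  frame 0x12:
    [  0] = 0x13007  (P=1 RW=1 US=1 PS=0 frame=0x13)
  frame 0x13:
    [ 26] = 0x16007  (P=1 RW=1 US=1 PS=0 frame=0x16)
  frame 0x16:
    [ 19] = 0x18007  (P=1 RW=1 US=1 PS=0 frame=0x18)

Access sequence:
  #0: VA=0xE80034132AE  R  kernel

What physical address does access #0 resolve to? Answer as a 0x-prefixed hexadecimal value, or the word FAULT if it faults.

Walk each access:
#0 VA=0xE80034132AE (r,kernel):
  [0] read 0x11 idx=29: raw=0x12007 flags P=1 W=1 U=1 S=0
  [1] read 0x12 idx=0: raw=0x13007 flags P=1 W=1 U=1 S=0
  [2] read 0x13 idx=26: raw=0x16007 flags P=1 W=1 U=1 S=0
  [3] read 0x16 idx=19: raw=0x18007 flags P=1 W=1 U=1 S=0
  ✓ 0x182AE  — 4 lookups

Access #0 PA: 0x182AE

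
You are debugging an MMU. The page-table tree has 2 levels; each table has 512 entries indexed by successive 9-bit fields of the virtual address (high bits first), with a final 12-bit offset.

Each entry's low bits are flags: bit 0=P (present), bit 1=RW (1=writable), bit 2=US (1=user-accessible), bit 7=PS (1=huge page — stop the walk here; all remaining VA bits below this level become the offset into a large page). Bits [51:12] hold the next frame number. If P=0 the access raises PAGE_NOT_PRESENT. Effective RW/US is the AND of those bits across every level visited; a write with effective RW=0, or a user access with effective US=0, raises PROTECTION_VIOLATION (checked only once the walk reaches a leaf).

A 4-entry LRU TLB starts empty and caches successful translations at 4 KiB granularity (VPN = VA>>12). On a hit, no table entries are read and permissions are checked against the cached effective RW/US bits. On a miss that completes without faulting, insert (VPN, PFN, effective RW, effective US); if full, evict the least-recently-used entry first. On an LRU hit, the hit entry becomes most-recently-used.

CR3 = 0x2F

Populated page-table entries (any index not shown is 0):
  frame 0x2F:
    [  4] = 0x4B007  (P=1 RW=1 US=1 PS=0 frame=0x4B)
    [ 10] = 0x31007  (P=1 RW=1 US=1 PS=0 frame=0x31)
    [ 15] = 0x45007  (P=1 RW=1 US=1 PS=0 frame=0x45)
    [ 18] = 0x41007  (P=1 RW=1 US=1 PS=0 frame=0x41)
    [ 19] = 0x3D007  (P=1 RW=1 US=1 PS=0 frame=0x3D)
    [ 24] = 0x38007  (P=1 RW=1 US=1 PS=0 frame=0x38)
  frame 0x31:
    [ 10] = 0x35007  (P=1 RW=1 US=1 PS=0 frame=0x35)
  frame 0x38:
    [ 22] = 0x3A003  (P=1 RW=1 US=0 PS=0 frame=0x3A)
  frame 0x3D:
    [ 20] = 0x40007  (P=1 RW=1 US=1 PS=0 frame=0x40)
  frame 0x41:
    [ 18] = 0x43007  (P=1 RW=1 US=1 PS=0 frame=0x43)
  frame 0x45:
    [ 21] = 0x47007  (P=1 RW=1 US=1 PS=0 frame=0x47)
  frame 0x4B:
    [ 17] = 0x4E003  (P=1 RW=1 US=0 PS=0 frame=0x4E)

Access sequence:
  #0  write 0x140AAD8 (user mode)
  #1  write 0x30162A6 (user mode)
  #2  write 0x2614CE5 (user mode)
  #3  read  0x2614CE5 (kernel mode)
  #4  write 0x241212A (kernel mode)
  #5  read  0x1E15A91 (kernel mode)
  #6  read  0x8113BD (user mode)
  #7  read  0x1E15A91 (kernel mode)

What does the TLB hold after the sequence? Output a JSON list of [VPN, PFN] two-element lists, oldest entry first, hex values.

Trace:
#0 VA=0x140AAD8 (w,user):
  [0] read 0x2F idx=10: raw=0x31007 flags P=1 W=1 U=1 S=0
  [1] read 0x31 idx=10: raw=0x35007 flags P=1 W=1 U=1 S=0
  ✓ 0x35AD8  — 2 lookups
#1 VA=0x30162A6 (w,user):
  [0] read 0x2F idx=24: raw=0x38007 flags P=1 W=1 U=1 S=0
  [1] read 0x38 idx=22: raw=0x3A003 flags P=1 W=1 U=0 S=0
  ⇒ fault: PROTECTION_VIOLATION  — 2 lookups
#2 VA=0x2614CE5 (w,user):
  [0] read 0x2F idx=19: raw=0x3D007 flags P=1 W=1 U=1 S=0
  [1] read 0x3D idx=20: raw=0x40007 flags P=1 W=1 U=1 S=0
  ✓ 0x40CE5  — 2 lookups
#3 VA=0x2614CE5 (r,kernel):
  TLB hit vpn=0x2614 → PA=0x40CE5
#4 VA=0x241212A (w,kernel):
  [0] read 0x2F idx=18: raw=0x41007 flags P=1 W=1 U=1 S=0
  [1] read 0x41 idx=18: raw=0x43007 flags P=1 W=1 U=1 S=0
  ✓ 0x4312A  — 2 lookups
#5 VA=0x1E15A91 (r,kernel):
  [0] read 0x2F idx=15: raw=0x45007 flags P=1 W=1 U=1 S=0
  [1] read 0x45 idx=21: raw=0x47007 flags P=1 W=1 U=1 S=0
  ✓ 0x47A91  — 2 lookups
#6 VA=0x8113BD (r,user):
  [0] read 0x2F idx=4: raw=0x4B007 flags P=1 W=1 U=1 S=0
  [1] read 0x4B idx=17: raw=0x4E003 flags P=1 W=1 U=0 S=0
  ⇒ fault: PROTECTION_VIOLATION  — 2 lookups
#7 VA=0x1E15A91 (r,kernel):
  TLB hit vpn=0x1E15 → PA=0x47A91

TLB: [["0x140A", "0x35"], ["0x2614", "0x40"], ["0x2412", "0x43"], ["0x1E15", "0x47"]]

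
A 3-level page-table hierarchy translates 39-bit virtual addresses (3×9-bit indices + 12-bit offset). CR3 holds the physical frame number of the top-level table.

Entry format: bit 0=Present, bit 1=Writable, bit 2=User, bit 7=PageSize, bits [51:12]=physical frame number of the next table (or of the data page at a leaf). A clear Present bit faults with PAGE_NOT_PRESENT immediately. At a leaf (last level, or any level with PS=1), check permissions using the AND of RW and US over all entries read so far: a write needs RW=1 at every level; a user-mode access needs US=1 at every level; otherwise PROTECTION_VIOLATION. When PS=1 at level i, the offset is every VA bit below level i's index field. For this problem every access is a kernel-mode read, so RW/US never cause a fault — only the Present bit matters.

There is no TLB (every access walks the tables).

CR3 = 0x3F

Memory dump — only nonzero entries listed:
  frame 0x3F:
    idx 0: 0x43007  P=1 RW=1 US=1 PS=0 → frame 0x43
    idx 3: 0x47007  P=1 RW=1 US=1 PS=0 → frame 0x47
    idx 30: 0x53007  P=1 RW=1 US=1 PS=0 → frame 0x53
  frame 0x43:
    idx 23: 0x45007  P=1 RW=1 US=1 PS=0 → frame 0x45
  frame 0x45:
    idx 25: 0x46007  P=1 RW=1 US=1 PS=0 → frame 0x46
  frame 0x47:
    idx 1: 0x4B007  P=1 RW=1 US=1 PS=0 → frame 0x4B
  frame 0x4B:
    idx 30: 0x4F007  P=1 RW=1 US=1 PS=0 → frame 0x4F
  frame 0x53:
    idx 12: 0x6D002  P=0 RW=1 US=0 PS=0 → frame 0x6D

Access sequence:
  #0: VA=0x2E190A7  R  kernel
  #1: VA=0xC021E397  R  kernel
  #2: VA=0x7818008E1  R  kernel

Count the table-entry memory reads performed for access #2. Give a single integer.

Trace:
#0 VA=0x2E190A7 (r,kernel):
  L0: frame=0x3F idx=0 entry=0x43007 [P=1 RW=1 US=1 PS=0]
  L1: frame=0x43 idx=23 entry=0x45007 [P=1 RW=1 US=1 PS=0]
  L2: frame=0x45 idx=25 entry=0x46007 [P=1 RW=1 US=1 PS=0]
  ⇒ phys 0x460A7  [3 reads]
#1 VA=0xC021E397 (r,kernel):
  L0: frame=0x3F idx=3 entry=0x47007 [P=1 RW=1 US=1 PS=0]
  L1: frame=0x47 idx=1 entry=0x4B007 [P=1 RW=1 US=1 PS=0]
  L2: frame=0x4B idx=30 entry=0x4F007 [P=1 RW=1 US=1 PS=0]
  ⇒ phys 0x4F397  [3 reads]
#2 VA=0x7818008E1 (r,kernel):
  L0: frame=0x3F idx=30 entry=0x53007 [P=1 RW=1 US=1 PS=0]
  L1: frame=0x53 idx=12 entry=0x6D002 [P=0 RW=1 US=0 PS=0]
  ⇒ fault: PAGE_NOT_PRESENT  — 2 lookups

Entries read for #2: 2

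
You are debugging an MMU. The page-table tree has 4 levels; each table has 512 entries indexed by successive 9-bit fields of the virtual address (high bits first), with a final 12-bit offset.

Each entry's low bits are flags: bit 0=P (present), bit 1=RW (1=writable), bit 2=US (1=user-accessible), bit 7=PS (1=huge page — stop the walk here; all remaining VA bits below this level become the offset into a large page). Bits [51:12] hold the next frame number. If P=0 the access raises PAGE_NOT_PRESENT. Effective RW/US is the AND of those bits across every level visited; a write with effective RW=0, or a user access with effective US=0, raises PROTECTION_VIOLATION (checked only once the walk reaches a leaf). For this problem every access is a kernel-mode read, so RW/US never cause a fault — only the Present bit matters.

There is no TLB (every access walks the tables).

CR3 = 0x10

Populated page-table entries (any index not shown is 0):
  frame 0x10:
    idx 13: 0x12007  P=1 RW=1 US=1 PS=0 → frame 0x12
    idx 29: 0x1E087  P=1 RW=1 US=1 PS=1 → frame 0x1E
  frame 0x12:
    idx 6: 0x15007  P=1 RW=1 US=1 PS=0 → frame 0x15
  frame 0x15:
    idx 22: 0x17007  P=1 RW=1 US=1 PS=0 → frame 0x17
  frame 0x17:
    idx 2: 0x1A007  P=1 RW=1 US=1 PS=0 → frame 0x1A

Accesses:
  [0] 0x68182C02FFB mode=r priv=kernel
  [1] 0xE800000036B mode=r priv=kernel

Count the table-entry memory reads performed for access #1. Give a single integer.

Per-access translation:
#0 VA=0x68182C02FFB (r,kernel):
  L0: frame=0x10 idx=13 entry=0x12007 [P=1 RW=1 US=1 PS=0]
  L1: frame=0x12 idx=6 entry=0x15007 [P=1 RW=1 US=1 PS=0]
  L2: frame=0x15 idx=22 entry=0x17007 [P=1 RW=1 US=1 PS=0]
  L3: frame=0x17 idx=2 entry=0x1A007 [P=1 RW=1 US=1 PS=0]
  → PA=0x1AFFB  (4 entries read)
#1 VA=0xE800000036B (r,kernel):
  L0: frame=0x10 idx=29 entry=0x1E087 [P=1 RW=1 US=1 PS=1]
  → PA=0x1E36B (huge @L0)  (1 entries read)

Entries read for #1: 1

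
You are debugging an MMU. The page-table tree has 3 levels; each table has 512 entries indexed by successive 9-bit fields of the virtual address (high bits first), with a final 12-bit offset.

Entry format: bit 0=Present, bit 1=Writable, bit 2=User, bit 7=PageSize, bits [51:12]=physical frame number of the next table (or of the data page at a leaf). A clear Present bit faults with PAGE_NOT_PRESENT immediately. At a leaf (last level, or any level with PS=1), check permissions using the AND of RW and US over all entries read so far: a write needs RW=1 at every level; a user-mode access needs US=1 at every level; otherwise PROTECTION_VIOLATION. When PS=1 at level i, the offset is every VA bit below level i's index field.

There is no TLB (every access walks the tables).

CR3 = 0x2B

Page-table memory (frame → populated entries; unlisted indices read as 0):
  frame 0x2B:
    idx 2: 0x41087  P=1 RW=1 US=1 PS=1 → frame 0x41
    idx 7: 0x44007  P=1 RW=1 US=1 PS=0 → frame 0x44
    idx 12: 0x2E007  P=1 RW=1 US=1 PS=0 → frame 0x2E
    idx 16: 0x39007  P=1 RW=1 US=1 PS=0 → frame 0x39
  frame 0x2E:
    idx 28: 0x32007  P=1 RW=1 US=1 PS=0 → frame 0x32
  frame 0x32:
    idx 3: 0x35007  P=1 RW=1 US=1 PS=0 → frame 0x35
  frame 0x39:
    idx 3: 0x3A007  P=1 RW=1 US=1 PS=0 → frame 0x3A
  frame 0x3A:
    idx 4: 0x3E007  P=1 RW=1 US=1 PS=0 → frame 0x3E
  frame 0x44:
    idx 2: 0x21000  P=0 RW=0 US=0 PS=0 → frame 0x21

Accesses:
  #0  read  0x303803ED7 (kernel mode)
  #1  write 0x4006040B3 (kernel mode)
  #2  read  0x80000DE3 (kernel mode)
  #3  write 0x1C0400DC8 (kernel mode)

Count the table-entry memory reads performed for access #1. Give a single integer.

Trace:
#0 VA=0x303803ED7 (r,kernel):
  L0: frame=0x2B idx=12 entry=0x2E007 [P=1 RW=1 US=1 PS=0]
  L1: frame=0x2E idx=28 entry=0x32007 [P=1 RW=1 US=1 PS=0]
  L2: frame=0x32 idx=3 entry=0x35007 [P=1 RW=1 US=1 PS=0]
  ⇒ phys 0x35ED7  [3 reads]
#1 VA=0x4006040B3 (w,kernel):
  L0: frame=0x2B idx=16 entry=0x39007 [P=1 RW=1 US=1 PS=0]
  L1: frame=0x39 idx=3 entry=0x3A007 [P=1 RW=1 US=1 PS=0]
  L2: frame=0x3A idx=4 entry=0x3E007 [P=1 RW=1 US=1 PS=0]
  ⇒ phys 0x3E0B3  [3 reads]
#2 VA=0x80000DE3 (r,kernel):
  L0: frame=0x2B idx=2 entry=0x41087 [P=1 RW=1 US=1 PS=1]
  ⇒ phys 0x41DE3 (huge @L0)  [1 reads]
#3 VA=0x1C0400DC8 (w,kernel):
  L0: frame=0x2B idx=7 entry=0x44007 [P=1 RW=1 US=1 PS=0]
  L1: frame=0x44 idx=2 entry=0x21000 [P=0 RW=0 US=0 PS=0]
  ✗ PAGE_NOT_PRESENT  [2 reads]

Entries read for #1: 3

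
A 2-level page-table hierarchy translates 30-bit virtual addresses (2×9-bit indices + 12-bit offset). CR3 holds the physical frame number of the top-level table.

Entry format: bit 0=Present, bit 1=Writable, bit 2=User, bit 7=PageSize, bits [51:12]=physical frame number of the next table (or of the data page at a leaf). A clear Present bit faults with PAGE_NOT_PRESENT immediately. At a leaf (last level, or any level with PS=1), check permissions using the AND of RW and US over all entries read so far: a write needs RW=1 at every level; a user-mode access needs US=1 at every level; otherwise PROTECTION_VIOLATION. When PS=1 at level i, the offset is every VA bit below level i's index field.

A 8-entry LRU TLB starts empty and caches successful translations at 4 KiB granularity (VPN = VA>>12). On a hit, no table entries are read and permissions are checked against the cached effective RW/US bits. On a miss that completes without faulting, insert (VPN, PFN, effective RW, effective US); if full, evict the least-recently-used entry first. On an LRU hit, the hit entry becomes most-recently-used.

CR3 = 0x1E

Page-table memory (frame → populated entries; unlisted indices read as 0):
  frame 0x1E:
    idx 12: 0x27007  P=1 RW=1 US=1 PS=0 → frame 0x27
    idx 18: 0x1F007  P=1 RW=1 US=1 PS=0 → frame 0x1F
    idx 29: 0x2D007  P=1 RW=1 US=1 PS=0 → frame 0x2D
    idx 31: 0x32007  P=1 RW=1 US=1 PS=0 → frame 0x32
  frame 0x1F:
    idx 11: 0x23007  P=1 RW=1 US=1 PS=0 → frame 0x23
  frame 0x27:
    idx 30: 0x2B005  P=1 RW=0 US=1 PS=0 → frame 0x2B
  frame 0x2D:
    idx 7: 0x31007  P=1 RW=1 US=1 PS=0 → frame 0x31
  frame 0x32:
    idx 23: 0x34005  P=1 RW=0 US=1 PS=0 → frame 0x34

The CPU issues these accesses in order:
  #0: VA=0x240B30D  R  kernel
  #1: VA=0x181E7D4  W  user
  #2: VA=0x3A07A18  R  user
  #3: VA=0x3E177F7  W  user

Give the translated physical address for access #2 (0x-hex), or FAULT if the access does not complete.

Trace:
#0 VA=0x240B30D (r,kernel):
  [0] read 0x1E idx=18: raw=0x1F007 flags P=1 W=1 U=1 S=0
  [1] read 0x1F idx=11: raw=0x23007 flags P=1 W=1 U=1 S=0
  → PA=0x2330D  (2 entries read)
#1 VA=0x181E7D4 (w,user):
  [0] read 0x1E idx=12: raw=0x27007 flags P=1 W=1 U=1 S=0
  [1] read 0x27 idx=30: raw=0x2B005 flags P=1 W=0 U=1 S=0
  ✗ PROTECTION_VIOLATION  [2 reads]
#2 VA=0x3A07A18 (r,user):
  [0] read 0x1E idx=29: raw=0x2D007 flags P=1 W=1 U=1 S=0
  [1] read 0x2D idx=7: raw=0x31007 flags P=1 W=1 U=1 S=0
  → PA=0x31A18  (2 entries read)
#3 VA=0x3E177F7 (w,user):
  [0] read 0x1E idx=31: raw=0x32007 flags P=1 W=1 U=1 S=0
  [1] read 0x32 idx=23: raw=0x34005 flags P=1 W=0 U=1 S=0
  ✗ PROTECTION_VIOLATION  [2 reads]

Access #2 PA: 0x31A18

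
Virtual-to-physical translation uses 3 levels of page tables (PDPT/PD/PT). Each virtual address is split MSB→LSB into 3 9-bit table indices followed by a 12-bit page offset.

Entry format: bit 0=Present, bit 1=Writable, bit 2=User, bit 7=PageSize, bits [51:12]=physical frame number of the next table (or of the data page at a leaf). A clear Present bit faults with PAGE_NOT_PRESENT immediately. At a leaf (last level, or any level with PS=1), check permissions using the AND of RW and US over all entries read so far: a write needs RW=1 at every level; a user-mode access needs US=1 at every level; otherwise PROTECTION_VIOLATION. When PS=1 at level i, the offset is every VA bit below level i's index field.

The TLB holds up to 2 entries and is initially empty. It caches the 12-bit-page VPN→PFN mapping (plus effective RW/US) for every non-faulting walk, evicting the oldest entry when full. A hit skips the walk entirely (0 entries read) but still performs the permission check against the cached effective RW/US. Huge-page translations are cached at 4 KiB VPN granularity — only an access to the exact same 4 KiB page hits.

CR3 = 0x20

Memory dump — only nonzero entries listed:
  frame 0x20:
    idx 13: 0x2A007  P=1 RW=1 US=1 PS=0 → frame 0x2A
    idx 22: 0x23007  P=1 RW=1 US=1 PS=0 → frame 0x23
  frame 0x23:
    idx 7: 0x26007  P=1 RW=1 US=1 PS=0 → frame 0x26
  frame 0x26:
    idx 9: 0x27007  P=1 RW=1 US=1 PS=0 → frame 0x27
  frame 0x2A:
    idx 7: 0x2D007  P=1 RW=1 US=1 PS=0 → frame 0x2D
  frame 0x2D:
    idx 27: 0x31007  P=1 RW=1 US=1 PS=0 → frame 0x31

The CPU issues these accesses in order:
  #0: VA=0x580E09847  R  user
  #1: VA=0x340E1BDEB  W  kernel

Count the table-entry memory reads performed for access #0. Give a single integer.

Trace:
#0 VA=0x580E09847 (r,user):
  [0] read 0x20 idx=22: raw=0x23007 flags P=1 W=1 U=1 S=0
  [1] read 0x23 idx=7: raw=0x26007 flags P=1 W=1 U=1 S=0
  [2] read 0x26 idx=9: raw=0x27007 flags P=1 W=1 U=1 S=0
  ⇒ phys 0x27847  [3 reads]
#1 VA=0x340E1BDEB (w,kernel):
  [0] read 0x20 idx=13: raw=0x2A007 flags P=1 W=1 U=1 S=0
  [1] read 0x2A idx=7: raw=0x2D007 flags P=1 W=1 U=1 S=0
  [2] read 0x2D idx=27: raw=0x31007 flags P=1 W=1 U=1 S=0
  ⇒ phys 0x31DEB  [3 reads]

Entries read for #0: 3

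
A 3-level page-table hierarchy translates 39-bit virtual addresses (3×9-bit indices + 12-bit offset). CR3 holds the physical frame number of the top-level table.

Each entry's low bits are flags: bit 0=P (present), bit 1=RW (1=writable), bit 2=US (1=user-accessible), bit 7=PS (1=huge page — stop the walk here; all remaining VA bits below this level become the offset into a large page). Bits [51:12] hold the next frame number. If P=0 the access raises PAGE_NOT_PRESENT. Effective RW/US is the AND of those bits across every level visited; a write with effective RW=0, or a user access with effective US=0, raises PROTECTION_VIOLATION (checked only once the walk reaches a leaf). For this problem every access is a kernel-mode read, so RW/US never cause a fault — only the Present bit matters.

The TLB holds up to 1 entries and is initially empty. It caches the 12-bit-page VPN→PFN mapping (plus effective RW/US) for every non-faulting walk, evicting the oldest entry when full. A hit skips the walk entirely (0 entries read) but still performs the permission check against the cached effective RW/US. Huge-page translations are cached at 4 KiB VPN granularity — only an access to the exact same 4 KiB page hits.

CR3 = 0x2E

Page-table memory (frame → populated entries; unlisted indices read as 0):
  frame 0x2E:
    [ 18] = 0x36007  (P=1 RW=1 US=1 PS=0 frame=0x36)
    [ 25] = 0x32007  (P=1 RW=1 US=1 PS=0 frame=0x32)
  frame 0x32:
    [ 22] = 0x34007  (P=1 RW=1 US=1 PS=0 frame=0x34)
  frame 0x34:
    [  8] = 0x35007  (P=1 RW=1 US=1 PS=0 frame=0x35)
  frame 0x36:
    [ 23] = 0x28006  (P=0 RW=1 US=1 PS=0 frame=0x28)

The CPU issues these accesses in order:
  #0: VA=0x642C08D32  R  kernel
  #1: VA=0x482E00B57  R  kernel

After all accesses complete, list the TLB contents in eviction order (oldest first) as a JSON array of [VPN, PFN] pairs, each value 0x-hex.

Trace:
#0 VA=0x642C08D32 (r,kernel):
  lvl0: tbl 0x2E, slot 25 ⇒ 0x32007 (P1/RW1/US1/PS0)
  lvl1: tbl 0x32, slot 22 ⇒ 0x34007 (P1/RW1/US1/PS0)
  lvl2: tbl 0x34, slot 8 ⇒ 0x35007 (P1/RW1/US1/PS0)
  → PA=0x35D32  (3 entries read)
#1 VA=0x482E00B57 (r,kernel):
  lvl0: tbl 0x2E, slot 18 ⇒ 0x36007 (P1/RW1/US1/PS0)
  lvl1: tbl 0x36, slot 23 ⇒ 0x28006 (P0/RW1/US1/PS0)
  ⇒ fault: PAGE_NOT_PRESENT  — 2 lookups

TLB: [["0x642C08", "0x35"]]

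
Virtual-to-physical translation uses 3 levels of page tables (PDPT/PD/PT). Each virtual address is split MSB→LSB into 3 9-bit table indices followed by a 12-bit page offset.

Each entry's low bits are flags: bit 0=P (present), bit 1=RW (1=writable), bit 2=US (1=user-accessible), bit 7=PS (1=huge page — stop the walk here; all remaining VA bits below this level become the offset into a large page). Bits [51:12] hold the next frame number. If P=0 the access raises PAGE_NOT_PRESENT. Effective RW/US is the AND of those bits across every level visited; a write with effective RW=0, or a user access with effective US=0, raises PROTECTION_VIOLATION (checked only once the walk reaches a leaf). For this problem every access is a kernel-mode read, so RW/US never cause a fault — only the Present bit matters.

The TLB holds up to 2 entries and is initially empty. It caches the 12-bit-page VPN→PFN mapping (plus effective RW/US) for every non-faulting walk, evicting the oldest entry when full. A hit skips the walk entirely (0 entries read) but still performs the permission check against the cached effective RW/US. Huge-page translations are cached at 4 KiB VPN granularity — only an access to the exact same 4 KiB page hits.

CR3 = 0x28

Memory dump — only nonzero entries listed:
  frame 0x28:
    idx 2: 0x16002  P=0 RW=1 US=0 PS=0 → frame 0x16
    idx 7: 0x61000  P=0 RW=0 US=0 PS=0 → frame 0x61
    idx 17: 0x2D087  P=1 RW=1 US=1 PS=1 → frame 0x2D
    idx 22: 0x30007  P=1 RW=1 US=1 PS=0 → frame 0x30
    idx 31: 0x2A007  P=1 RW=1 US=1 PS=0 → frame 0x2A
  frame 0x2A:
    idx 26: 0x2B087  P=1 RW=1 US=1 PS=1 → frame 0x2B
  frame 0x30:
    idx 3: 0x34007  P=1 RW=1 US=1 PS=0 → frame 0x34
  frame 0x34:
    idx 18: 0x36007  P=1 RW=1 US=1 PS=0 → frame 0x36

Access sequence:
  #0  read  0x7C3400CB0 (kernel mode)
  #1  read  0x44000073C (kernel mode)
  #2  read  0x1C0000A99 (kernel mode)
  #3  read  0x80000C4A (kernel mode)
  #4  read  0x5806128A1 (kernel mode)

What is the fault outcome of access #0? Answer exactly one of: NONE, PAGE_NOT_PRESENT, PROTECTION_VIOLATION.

Walk each access:
#0 VA=0x7C3400CB0 (r,kernel):
  L0 @0x28[31] → 0x2A007  P=1,RW=1,US=1,PS=0
  L1 @0x2A[26] → 0x2B087  P=1,RW=1,US=1,PS=1
  ✓ 0x2BCB0 (huge @L1)  — 2 lookups
#1 VA=0x44000073C (r,kernel):
  L0 @0x28[17] → 0x2D087  P=1,RW=1,US=1,PS=1
  ✓ 0x2D73C (huge @L0)  — 1 lookups
#2 VA=0x1C0000A99 (r,kernel):
  L0 @0x28[7] → 0x61000  P=0,RW=0,US=0,PS=0
  → PAGE_NOT_PRESENT  (1 entries read)
#3 VA=0x80000C4A (r,kernel):
  L0 @0x28[2] → 0x16002  P=0,RW=1,US=0,PS=0
  → PAGE_NOT_PRESENT  (1 entries read)
#4 VA=0x5806128A1 (r,kernel):
  L0 @0x28[22] → 0x30007  P=1,RW=1,US=1,PS=0
  L1 @0x30[3] → 0x34007  P=1,RW=1,US=1,PS=0
  L2 @0x34[18] → 0x36007  P=1,RW=1,US=1,PS=0
  ✓ 0x368A1  — 3 lookups

Access #0 fault: NONE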